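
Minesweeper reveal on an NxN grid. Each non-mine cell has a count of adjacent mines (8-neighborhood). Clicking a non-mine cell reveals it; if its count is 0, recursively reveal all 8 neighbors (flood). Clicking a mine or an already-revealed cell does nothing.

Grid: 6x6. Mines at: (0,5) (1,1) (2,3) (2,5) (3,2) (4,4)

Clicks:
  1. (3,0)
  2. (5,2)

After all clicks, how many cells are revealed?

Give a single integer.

Click 1 (3,0) count=0: revealed 12 new [(2,0) (2,1) (3,0) (3,1) (4,0) (4,1) (4,2) (4,3) (5,0) (5,1) (5,2) (5,3)] -> total=12
Click 2 (5,2) count=0: revealed 0 new [(none)] -> total=12

Answer: 12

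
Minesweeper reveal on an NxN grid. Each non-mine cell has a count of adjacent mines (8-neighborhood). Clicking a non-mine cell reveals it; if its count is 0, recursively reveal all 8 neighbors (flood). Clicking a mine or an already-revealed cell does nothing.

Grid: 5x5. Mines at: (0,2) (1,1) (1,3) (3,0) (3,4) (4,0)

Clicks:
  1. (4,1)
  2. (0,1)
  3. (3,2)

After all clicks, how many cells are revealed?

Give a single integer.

Answer: 10

Derivation:
Click 1 (4,1) count=2: revealed 1 new [(4,1)] -> total=1
Click 2 (0,1) count=2: revealed 1 new [(0,1)] -> total=2
Click 3 (3,2) count=0: revealed 8 new [(2,1) (2,2) (2,3) (3,1) (3,2) (3,3) (4,2) (4,3)] -> total=10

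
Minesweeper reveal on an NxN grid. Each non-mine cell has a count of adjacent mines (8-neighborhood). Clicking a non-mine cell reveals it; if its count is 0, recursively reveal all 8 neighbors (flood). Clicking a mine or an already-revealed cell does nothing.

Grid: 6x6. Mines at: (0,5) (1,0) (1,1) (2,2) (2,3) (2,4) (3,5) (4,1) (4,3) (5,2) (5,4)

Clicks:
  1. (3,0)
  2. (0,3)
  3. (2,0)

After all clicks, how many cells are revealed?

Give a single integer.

Answer: 8

Derivation:
Click 1 (3,0) count=1: revealed 1 new [(3,0)] -> total=1
Click 2 (0,3) count=0: revealed 6 new [(0,2) (0,3) (0,4) (1,2) (1,3) (1,4)] -> total=7
Click 3 (2,0) count=2: revealed 1 new [(2,0)] -> total=8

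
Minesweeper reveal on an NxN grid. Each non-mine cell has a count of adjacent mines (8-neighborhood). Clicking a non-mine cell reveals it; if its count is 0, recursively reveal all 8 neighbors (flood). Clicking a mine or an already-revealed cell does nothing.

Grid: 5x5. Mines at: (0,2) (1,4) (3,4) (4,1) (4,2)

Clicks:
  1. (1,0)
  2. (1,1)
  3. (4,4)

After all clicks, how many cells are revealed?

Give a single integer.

Click 1 (1,0) count=0: revealed 14 new [(0,0) (0,1) (1,0) (1,1) (1,2) (1,3) (2,0) (2,1) (2,2) (2,3) (3,0) (3,1) (3,2) (3,3)] -> total=14
Click 2 (1,1) count=1: revealed 0 new [(none)] -> total=14
Click 3 (4,4) count=1: revealed 1 new [(4,4)] -> total=15

Answer: 15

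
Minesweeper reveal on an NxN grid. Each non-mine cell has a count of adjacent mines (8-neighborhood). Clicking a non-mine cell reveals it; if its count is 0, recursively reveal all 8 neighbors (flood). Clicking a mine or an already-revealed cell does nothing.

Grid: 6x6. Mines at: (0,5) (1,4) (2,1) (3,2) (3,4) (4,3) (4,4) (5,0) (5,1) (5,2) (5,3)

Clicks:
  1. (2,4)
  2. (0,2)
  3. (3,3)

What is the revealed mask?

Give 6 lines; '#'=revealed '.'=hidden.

Click 1 (2,4) count=2: revealed 1 new [(2,4)] -> total=1
Click 2 (0,2) count=0: revealed 8 new [(0,0) (0,1) (0,2) (0,3) (1,0) (1,1) (1,2) (1,3)] -> total=9
Click 3 (3,3) count=4: revealed 1 new [(3,3)] -> total=10

Answer: ####..
####..
....#.
...#..
......
......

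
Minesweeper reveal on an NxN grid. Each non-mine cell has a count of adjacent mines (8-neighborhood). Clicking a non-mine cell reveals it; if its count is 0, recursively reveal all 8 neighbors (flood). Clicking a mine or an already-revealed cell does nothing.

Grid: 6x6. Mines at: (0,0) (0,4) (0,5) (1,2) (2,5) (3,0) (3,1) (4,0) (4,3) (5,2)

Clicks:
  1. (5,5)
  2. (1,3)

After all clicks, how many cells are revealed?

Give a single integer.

Click 1 (5,5) count=0: revealed 6 new [(3,4) (3,5) (4,4) (4,5) (5,4) (5,5)] -> total=6
Click 2 (1,3) count=2: revealed 1 new [(1,3)] -> total=7

Answer: 7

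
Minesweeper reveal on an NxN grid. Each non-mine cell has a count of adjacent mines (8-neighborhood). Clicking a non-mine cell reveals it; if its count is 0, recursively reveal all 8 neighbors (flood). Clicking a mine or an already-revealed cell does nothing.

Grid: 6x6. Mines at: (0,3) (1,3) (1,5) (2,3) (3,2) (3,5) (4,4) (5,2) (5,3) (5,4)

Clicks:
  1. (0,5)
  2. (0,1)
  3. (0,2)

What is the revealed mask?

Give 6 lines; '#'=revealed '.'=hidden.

Answer: ###..#
###...
###...
##....
##....
##....

Derivation:
Click 1 (0,5) count=1: revealed 1 new [(0,5)] -> total=1
Click 2 (0,1) count=0: revealed 15 new [(0,0) (0,1) (0,2) (1,0) (1,1) (1,2) (2,0) (2,1) (2,2) (3,0) (3,1) (4,0) (4,1) (5,0) (5,1)] -> total=16
Click 3 (0,2) count=2: revealed 0 new [(none)] -> total=16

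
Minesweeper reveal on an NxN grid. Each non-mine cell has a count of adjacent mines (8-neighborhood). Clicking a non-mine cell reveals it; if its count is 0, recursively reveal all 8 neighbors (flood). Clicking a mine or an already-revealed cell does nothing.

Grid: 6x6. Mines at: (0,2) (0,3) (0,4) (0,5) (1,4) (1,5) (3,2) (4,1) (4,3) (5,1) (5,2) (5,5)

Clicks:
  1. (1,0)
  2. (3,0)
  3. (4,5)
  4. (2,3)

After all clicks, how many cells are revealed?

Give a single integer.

Answer: 10

Derivation:
Click 1 (1,0) count=0: revealed 8 new [(0,0) (0,1) (1,0) (1,1) (2,0) (2,1) (3,0) (3,1)] -> total=8
Click 2 (3,0) count=1: revealed 0 new [(none)] -> total=8
Click 3 (4,5) count=1: revealed 1 new [(4,5)] -> total=9
Click 4 (2,3) count=2: revealed 1 new [(2,3)] -> total=10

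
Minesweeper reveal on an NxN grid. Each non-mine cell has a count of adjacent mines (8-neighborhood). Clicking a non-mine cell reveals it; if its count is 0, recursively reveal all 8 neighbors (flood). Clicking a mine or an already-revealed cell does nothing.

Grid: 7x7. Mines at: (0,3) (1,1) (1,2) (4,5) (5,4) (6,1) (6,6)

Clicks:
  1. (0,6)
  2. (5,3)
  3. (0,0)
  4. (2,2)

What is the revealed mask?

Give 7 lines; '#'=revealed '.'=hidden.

Answer: #...###
...####
#######
#######
#####..
####...
.......

Derivation:
Click 1 (0,6) count=0: revealed 30 new [(0,4) (0,5) (0,6) (1,3) (1,4) (1,5) (1,6) (2,0) (2,1) (2,2) (2,3) (2,4) (2,5) (2,6) (3,0) (3,1) (3,2) (3,3) (3,4) (3,5) (3,6) (4,0) (4,1) (4,2) (4,3) (4,4) (5,0) (5,1) (5,2) (5,3)] -> total=30
Click 2 (5,3) count=1: revealed 0 new [(none)] -> total=30
Click 3 (0,0) count=1: revealed 1 new [(0,0)] -> total=31
Click 4 (2,2) count=2: revealed 0 new [(none)] -> total=31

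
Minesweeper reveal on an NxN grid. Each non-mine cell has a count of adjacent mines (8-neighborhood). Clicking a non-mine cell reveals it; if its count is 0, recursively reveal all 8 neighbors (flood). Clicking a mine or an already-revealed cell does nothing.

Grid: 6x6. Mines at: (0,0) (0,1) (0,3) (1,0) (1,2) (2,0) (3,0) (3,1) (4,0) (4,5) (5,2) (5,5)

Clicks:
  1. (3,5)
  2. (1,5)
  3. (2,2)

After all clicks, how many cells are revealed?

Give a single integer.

Click 1 (3,5) count=1: revealed 1 new [(3,5)] -> total=1
Click 2 (1,5) count=0: revealed 15 new [(0,4) (0,5) (1,3) (1,4) (1,5) (2,2) (2,3) (2,4) (2,5) (3,2) (3,3) (3,4) (4,2) (4,3) (4,4)] -> total=16
Click 3 (2,2) count=2: revealed 0 new [(none)] -> total=16

Answer: 16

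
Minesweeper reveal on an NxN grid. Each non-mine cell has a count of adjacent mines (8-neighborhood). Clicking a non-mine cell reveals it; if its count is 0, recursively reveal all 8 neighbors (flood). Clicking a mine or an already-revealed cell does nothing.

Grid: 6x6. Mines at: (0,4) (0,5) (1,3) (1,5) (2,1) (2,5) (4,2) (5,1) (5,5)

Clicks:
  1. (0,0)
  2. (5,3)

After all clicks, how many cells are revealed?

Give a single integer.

Click 1 (0,0) count=0: revealed 6 new [(0,0) (0,1) (0,2) (1,0) (1,1) (1,2)] -> total=6
Click 2 (5,3) count=1: revealed 1 new [(5,3)] -> total=7

Answer: 7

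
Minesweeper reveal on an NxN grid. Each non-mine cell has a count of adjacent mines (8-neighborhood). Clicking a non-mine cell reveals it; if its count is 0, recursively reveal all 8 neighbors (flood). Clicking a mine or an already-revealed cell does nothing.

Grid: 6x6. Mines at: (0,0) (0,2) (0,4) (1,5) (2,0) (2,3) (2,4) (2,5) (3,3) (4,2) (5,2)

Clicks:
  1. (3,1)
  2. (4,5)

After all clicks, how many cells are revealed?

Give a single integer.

Click 1 (3,1) count=2: revealed 1 new [(3,1)] -> total=1
Click 2 (4,5) count=0: revealed 8 new [(3,4) (3,5) (4,3) (4,4) (4,5) (5,3) (5,4) (5,5)] -> total=9

Answer: 9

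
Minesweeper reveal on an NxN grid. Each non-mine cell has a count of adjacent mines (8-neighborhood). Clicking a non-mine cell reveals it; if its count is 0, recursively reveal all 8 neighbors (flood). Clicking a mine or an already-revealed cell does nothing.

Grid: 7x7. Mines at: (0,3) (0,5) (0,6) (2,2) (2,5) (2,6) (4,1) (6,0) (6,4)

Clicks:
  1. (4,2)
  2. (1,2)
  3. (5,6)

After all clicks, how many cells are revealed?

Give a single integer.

Answer: 18

Derivation:
Click 1 (4,2) count=1: revealed 1 new [(4,2)] -> total=1
Click 2 (1,2) count=2: revealed 1 new [(1,2)] -> total=2
Click 3 (5,6) count=0: revealed 16 new [(3,2) (3,3) (3,4) (3,5) (3,6) (4,3) (4,4) (4,5) (4,6) (5,2) (5,3) (5,4) (5,5) (5,6) (6,5) (6,6)] -> total=18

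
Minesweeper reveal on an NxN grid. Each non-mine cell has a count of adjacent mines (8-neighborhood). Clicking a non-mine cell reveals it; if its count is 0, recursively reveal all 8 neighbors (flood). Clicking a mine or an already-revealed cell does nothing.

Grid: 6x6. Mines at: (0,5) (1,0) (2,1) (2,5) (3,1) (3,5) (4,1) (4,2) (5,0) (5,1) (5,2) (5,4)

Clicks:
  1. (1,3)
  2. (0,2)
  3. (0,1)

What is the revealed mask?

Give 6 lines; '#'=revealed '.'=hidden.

Answer: .####.
.####.
..###.
..###.
......
......

Derivation:
Click 1 (1,3) count=0: revealed 14 new [(0,1) (0,2) (0,3) (0,4) (1,1) (1,2) (1,3) (1,4) (2,2) (2,3) (2,4) (3,2) (3,3) (3,4)] -> total=14
Click 2 (0,2) count=0: revealed 0 new [(none)] -> total=14
Click 3 (0,1) count=1: revealed 0 new [(none)] -> total=14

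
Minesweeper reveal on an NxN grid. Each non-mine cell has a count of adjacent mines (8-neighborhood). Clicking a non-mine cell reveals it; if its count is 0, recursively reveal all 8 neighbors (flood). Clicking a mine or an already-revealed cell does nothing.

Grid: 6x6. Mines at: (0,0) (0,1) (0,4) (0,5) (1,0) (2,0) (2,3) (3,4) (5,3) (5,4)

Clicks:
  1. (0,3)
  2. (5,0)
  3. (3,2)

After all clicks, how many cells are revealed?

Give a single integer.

Answer: 10

Derivation:
Click 1 (0,3) count=1: revealed 1 new [(0,3)] -> total=1
Click 2 (5,0) count=0: revealed 9 new [(3,0) (3,1) (3,2) (4,0) (4,1) (4,2) (5,0) (5,1) (5,2)] -> total=10
Click 3 (3,2) count=1: revealed 0 new [(none)] -> total=10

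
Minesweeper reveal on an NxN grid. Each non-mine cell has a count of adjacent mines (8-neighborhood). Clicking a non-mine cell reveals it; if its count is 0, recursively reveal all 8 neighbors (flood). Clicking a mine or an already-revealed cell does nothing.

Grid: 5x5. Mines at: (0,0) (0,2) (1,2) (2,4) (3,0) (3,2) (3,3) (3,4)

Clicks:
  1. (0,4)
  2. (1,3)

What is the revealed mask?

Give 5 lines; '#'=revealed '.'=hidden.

Click 1 (0,4) count=0: revealed 4 new [(0,3) (0,4) (1,3) (1,4)] -> total=4
Click 2 (1,3) count=3: revealed 0 new [(none)] -> total=4

Answer: ...##
...##
.....
.....
.....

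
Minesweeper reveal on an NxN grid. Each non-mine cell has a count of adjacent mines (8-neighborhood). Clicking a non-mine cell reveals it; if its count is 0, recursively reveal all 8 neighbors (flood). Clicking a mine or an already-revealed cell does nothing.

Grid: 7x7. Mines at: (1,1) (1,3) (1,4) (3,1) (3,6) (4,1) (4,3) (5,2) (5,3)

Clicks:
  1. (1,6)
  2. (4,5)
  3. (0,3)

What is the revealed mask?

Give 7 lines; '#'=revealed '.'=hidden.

Answer: ...#.##
.....##
.....##
.......
.....#.
.......
.......

Derivation:
Click 1 (1,6) count=0: revealed 6 new [(0,5) (0,6) (1,5) (1,6) (2,5) (2,6)] -> total=6
Click 2 (4,5) count=1: revealed 1 new [(4,5)] -> total=7
Click 3 (0,3) count=2: revealed 1 new [(0,3)] -> total=8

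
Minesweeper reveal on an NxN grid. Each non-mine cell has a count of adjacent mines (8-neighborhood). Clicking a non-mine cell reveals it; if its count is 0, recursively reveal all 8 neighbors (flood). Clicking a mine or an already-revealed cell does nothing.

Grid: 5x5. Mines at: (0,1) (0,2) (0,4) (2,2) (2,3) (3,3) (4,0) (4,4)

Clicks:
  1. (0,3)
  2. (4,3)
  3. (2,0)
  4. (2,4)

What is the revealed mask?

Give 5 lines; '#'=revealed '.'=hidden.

Click 1 (0,3) count=2: revealed 1 new [(0,3)] -> total=1
Click 2 (4,3) count=2: revealed 1 new [(4,3)] -> total=2
Click 3 (2,0) count=0: revealed 6 new [(1,0) (1,1) (2,0) (2,1) (3,0) (3,1)] -> total=8
Click 4 (2,4) count=2: revealed 1 new [(2,4)] -> total=9

Answer: ...#.
##...
##..#
##...
...#.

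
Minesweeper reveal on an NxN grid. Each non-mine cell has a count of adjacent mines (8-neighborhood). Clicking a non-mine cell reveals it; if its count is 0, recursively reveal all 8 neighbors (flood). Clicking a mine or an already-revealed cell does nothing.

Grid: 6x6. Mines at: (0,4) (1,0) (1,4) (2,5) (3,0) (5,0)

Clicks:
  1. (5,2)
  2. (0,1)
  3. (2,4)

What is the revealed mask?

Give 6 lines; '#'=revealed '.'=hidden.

Answer: .###..
.###..
.####.
.#####
.#####
.#####

Derivation:
Click 1 (5,2) count=0: revealed 25 new [(0,1) (0,2) (0,3) (1,1) (1,2) (1,3) (2,1) (2,2) (2,3) (2,4) (3,1) (3,2) (3,3) (3,4) (3,5) (4,1) (4,2) (4,3) (4,4) (4,5) (5,1) (5,2) (5,3) (5,4) (5,5)] -> total=25
Click 2 (0,1) count=1: revealed 0 new [(none)] -> total=25
Click 3 (2,4) count=2: revealed 0 new [(none)] -> total=25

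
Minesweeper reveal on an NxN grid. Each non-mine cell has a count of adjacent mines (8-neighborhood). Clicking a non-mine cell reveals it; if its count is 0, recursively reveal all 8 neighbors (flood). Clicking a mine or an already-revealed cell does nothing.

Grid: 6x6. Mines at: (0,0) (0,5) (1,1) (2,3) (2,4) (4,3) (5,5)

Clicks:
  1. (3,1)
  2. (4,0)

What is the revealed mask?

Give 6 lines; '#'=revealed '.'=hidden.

Answer: ......
......
###...
###...
###...
###...

Derivation:
Click 1 (3,1) count=0: revealed 12 new [(2,0) (2,1) (2,2) (3,0) (3,1) (3,2) (4,0) (4,1) (4,2) (5,0) (5,1) (5,2)] -> total=12
Click 2 (4,0) count=0: revealed 0 new [(none)] -> total=12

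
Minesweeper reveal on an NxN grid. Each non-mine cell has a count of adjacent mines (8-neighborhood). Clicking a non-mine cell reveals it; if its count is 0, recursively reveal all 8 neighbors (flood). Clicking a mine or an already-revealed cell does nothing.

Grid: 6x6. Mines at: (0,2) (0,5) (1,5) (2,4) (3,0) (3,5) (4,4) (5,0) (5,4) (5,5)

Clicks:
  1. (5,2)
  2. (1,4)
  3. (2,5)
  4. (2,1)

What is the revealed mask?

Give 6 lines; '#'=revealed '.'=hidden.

Click 1 (5,2) count=0: revealed 15 new [(1,1) (1,2) (1,3) (2,1) (2,2) (2,3) (3,1) (3,2) (3,3) (4,1) (4,2) (4,3) (5,1) (5,2) (5,3)] -> total=15
Click 2 (1,4) count=3: revealed 1 new [(1,4)] -> total=16
Click 3 (2,5) count=3: revealed 1 new [(2,5)] -> total=17
Click 4 (2,1) count=1: revealed 0 new [(none)] -> total=17

Answer: ......
.####.
.###.#
.###..
.###..
.###..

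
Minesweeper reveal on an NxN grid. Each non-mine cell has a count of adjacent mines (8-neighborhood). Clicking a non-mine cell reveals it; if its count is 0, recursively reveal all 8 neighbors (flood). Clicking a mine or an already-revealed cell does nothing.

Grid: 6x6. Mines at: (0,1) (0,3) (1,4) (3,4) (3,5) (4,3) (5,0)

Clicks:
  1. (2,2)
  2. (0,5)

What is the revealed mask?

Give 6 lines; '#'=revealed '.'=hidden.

Click 1 (2,2) count=0: revealed 15 new [(1,0) (1,1) (1,2) (1,3) (2,0) (2,1) (2,2) (2,3) (3,0) (3,1) (3,2) (3,3) (4,0) (4,1) (4,2)] -> total=15
Click 2 (0,5) count=1: revealed 1 new [(0,5)] -> total=16

Answer: .....#
####..
####..
####..
###...
......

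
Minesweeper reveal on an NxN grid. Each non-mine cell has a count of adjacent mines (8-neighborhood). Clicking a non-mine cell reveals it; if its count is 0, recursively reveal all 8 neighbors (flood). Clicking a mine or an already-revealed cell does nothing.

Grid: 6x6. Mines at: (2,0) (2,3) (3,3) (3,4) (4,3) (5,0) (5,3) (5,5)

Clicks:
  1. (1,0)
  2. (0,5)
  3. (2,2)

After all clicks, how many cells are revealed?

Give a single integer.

Answer: 15

Derivation:
Click 1 (1,0) count=1: revealed 1 new [(1,0)] -> total=1
Click 2 (0,5) count=0: revealed 13 new [(0,0) (0,1) (0,2) (0,3) (0,4) (0,5) (1,1) (1,2) (1,3) (1,4) (1,5) (2,4) (2,5)] -> total=14
Click 3 (2,2) count=2: revealed 1 new [(2,2)] -> total=15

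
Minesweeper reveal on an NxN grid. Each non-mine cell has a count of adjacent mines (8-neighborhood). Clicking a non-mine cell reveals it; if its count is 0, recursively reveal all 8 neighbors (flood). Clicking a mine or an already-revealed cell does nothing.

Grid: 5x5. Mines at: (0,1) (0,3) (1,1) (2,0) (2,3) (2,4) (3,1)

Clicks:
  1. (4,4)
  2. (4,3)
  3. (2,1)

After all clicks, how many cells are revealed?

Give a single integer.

Answer: 7

Derivation:
Click 1 (4,4) count=0: revealed 6 new [(3,2) (3,3) (3,4) (4,2) (4,3) (4,4)] -> total=6
Click 2 (4,3) count=0: revealed 0 new [(none)] -> total=6
Click 3 (2,1) count=3: revealed 1 new [(2,1)] -> total=7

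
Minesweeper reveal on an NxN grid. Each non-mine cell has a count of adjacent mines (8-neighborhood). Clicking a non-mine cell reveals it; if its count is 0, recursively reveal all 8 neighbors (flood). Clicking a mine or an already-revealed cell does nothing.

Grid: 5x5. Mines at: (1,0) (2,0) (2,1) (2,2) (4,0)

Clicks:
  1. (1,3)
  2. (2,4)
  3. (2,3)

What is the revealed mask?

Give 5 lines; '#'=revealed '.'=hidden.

Answer: .####
.####
...##
.####
.####

Derivation:
Click 1 (1,3) count=1: revealed 1 new [(1,3)] -> total=1
Click 2 (2,4) count=0: revealed 17 new [(0,1) (0,2) (0,3) (0,4) (1,1) (1,2) (1,4) (2,3) (2,4) (3,1) (3,2) (3,3) (3,4) (4,1) (4,2) (4,3) (4,4)] -> total=18
Click 3 (2,3) count=1: revealed 0 new [(none)] -> total=18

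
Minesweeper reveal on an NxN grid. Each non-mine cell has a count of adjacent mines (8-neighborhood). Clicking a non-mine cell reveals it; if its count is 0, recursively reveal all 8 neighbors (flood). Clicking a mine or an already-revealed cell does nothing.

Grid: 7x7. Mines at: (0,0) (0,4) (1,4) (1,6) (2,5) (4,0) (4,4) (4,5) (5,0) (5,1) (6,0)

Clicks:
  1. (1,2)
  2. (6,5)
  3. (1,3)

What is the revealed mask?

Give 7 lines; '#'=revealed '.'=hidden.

Click 1 (1,2) count=0: revealed 18 new [(0,1) (0,2) (0,3) (1,0) (1,1) (1,2) (1,3) (2,0) (2,1) (2,2) (2,3) (3,0) (3,1) (3,2) (3,3) (4,1) (4,2) (4,3)] -> total=18
Click 2 (6,5) count=0: revealed 10 new [(5,2) (5,3) (5,4) (5,5) (5,6) (6,2) (6,3) (6,4) (6,5) (6,6)] -> total=28
Click 3 (1,3) count=2: revealed 0 new [(none)] -> total=28

Answer: .###...
####...
####...
####...
.###...
..#####
..#####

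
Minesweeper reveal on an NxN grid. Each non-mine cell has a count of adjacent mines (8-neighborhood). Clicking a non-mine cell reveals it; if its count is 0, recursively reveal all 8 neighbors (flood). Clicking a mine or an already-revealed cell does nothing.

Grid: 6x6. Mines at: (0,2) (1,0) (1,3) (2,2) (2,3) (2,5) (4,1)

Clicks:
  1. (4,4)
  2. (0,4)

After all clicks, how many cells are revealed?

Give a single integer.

Click 1 (4,4) count=0: revealed 12 new [(3,2) (3,3) (3,4) (3,5) (4,2) (4,3) (4,4) (4,5) (5,2) (5,3) (5,4) (5,5)] -> total=12
Click 2 (0,4) count=1: revealed 1 new [(0,4)] -> total=13

Answer: 13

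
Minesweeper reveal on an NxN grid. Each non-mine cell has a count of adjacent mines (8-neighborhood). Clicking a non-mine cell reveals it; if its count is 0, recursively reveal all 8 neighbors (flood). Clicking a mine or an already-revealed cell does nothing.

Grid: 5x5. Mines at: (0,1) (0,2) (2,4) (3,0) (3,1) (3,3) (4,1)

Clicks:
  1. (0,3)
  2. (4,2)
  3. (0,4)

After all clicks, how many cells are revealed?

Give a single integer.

Answer: 5

Derivation:
Click 1 (0,3) count=1: revealed 1 new [(0,3)] -> total=1
Click 2 (4,2) count=3: revealed 1 new [(4,2)] -> total=2
Click 3 (0,4) count=0: revealed 3 new [(0,4) (1,3) (1,4)] -> total=5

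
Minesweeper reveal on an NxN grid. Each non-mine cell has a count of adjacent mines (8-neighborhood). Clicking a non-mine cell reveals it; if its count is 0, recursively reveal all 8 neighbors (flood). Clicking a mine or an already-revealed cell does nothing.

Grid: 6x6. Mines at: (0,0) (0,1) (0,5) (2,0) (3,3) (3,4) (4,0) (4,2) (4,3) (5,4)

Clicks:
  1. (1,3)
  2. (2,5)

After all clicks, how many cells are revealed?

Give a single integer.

Answer: 10

Derivation:
Click 1 (1,3) count=0: revealed 9 new [(0,2) (0,3) (0,4) (1,2) (1,3) (1,4) (2,2) (2,3) (2,4)] -> total=9
Click 2 (2,5) count=1: revealed 1 new [(2,5)] -> total=10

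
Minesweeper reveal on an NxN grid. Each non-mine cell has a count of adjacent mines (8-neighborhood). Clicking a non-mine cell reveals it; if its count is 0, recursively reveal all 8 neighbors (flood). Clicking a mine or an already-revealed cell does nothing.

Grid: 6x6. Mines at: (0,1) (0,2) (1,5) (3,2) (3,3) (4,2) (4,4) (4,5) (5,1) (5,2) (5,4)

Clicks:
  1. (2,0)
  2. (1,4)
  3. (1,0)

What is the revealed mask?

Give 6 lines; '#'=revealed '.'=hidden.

Click 1 (2,0) count=0: revealed 8 new [(1,0) (1,1) (2,0) (2,1) (3,0) (3,1) (4,0) (4,1)] -> total=8
Click 2 (1,4) count=1: revealed 1 new [(1,4)] -> total=9
Click 3 (1,0) count=1: revealed 0 new [(none)] -> total=9

Answer: ......
##..#.
##....
##....
##....
......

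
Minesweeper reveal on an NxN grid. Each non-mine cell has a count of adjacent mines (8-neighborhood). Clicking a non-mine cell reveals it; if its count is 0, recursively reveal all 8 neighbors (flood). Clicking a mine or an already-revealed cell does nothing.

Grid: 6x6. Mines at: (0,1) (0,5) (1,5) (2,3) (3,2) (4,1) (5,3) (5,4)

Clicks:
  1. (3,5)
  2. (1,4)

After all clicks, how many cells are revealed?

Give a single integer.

Answer: 7

Derivation:
Click 1 (3,5) count=0: revealed 6 new [(2,4) (2,5) (3,4) (3,5) (4,4) (4,5)] -> total=6
Click 2 (1,4) count=3: revealed 1 new [(1,4)] -> total=7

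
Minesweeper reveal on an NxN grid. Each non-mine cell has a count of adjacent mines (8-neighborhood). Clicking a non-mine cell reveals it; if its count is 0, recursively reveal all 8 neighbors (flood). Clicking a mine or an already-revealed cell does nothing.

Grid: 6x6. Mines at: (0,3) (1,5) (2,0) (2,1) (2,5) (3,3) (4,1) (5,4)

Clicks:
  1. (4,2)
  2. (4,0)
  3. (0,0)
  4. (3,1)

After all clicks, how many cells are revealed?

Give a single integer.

Click 1 (4,2) count=2: revealed 1 new [(4,2)] -> total=1
Click 2 (4,0) count=1: revealed 1 new [(4,0)] -> total=2
Click 3 (0,0) count=0: revealed 6 new [(0,0) (0,1) (0,2) (1,0) (1,1) (1,2)] -> total=8
Click 4 (3,1) count=3: revealed 1 new [(3,1)] -> total=9

Answer: 9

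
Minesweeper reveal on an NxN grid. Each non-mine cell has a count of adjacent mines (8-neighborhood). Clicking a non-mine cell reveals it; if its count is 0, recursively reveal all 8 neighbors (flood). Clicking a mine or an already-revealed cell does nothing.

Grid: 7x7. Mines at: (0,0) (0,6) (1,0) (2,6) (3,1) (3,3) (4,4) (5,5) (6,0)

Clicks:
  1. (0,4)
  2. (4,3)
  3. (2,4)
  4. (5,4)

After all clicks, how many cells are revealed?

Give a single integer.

Answer: 17

Derivation:
Click 1 (0,4) count=0: revealed 15 new [(0,1) (0,2) (0,3) (0,4) (0,5) (1,1) (1,2) (1,3) (1,4) (1,5) (2,1) (2,2) (2,3) (2,4) (2,5)] -> total=15
Click 2 (4,3) count=2: revealed 1 new [(4,3)] -> total=16
Click 3 (2,4) count=1: revealed 0 new [(none)] -> total=16
Click 4 (5,4) count=2: revealed 1 new [(5,4)] -> total=17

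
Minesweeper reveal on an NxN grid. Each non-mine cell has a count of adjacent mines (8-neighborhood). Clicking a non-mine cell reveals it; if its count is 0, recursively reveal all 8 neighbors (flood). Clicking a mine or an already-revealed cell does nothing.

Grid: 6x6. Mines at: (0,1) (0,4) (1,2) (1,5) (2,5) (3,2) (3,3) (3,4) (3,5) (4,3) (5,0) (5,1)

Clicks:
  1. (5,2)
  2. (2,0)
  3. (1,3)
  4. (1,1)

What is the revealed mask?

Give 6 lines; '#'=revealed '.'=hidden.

Click 1 (5,2) count=2: revealed 1 new [(5,2)] -> total=1
Click 2 (2,0) count=0: revealed 8 new [(1,0) (1,1) (2,0) (2,1) (3,0) (3,1) (4,0) (4,1)] -> total=9
Click 3 (1,3) count=2: revealed 1 new [(1,3)] -> total=10
Click 4 (1,1) count=2: revealed 0 new [(none)] -> total=10

Answer: ......
##.#..
##....
##....
##....
..#...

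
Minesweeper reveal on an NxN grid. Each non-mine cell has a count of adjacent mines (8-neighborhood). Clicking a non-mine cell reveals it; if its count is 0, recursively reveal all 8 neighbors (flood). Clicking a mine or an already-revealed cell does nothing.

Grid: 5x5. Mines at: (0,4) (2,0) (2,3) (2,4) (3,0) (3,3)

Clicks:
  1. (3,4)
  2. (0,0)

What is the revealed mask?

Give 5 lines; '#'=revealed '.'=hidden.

Answer: ####.
####.
.....
....#
.....

Derivation:
Click 1 (3,4) count=3: revealed 1 new [(3,4)] -> total=1
Click 2 (0,0) count=0: revealed 8 new [(0,0) (0,1) (0,2) (0,3) (1,0) (1,1) (1,2) (1,3)] -> total=9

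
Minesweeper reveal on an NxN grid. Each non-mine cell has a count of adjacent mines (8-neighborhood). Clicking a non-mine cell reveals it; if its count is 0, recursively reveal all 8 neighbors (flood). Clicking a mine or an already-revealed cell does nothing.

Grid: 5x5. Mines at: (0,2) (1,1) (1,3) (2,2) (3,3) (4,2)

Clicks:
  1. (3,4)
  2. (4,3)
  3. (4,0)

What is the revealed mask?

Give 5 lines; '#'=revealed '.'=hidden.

Answer: .....
.....
##...
##..#
##.#.

Derivation:
Click 1 (3,4) count=1: revealed 1 new [(3,4)] -> total=1
Click 2 (4,3) count=2: revealed 1 new [(4,3)] -> total=2
Click 3 (4,0) count=0: revealed 6 new [(2,0) (2,1) (3,0) (3,1) (4,0) (4,1)] -> total=8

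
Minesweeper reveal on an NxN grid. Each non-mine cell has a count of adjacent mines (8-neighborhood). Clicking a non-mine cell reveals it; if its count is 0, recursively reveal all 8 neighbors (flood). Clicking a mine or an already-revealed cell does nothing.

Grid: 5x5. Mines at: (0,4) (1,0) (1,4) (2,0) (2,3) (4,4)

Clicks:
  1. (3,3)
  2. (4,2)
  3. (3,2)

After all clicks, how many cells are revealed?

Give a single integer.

Answer: 8

Derivation:
Click 1 (3,3) count=2: revealed 1 new [(3,3)] -> total=1
Click 2 (4,2) count=0: revealed 7 new [(3,0) (3,1) (3,2) (4,0) (4,1) (4,2) (4,3)] -> total=8
Click 3 (3,2) count=1: revealed 0 new [(none)] -> total=8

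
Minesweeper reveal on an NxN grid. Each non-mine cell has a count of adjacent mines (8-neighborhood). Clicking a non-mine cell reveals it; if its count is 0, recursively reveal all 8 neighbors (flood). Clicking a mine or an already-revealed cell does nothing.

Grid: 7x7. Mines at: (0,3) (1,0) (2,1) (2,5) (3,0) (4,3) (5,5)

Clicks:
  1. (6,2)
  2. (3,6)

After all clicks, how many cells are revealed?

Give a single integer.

Click 1 (6,2) count=0: revealed 13 new [(4,0) (4,1) (4,2) (5,0) (5,1) (5,2) (5,3) (5,4) (6,0) (6,1) (6,2) (6,3) (6,4)] -> total=13
Click 2 (3,6) count=1: revealed 1 new [(3,6)] -> total=14

Answer: 14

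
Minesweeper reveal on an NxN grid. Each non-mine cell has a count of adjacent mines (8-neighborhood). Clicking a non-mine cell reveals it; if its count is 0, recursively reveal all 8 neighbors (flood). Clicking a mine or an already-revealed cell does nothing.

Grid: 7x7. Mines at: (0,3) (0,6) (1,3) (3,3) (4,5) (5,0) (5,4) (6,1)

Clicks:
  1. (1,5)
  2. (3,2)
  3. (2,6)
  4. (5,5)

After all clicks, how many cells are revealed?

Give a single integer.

Click 1 (1,5) count=1: revealed 1 new [(1,5)] -> total=1
Click 2 (3,2) count=1: revealed 1 new [(3,2)] -> total=2
Click 3 (2,6) count=0: revealed 8 new [(1,4) (1,6) (2,4) (2,5) (2,6) (3,4) (3,5) (3,6)] -> total=10
Click 4 (5,5) count=2: revealed 1 new [(5,5)] -> total=11

Answer: 11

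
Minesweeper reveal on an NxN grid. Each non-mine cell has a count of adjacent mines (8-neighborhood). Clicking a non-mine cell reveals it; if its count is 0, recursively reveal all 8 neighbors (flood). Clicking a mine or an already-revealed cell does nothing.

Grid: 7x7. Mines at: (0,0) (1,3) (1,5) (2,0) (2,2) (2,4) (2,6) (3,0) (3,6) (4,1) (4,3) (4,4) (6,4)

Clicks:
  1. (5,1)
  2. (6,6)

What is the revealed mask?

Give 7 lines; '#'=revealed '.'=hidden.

Click 1 (5,1) count=1: revealed 1 new [(5,1)] -> total=1
Click 2 (6,6) count=0: revealed 6 new [(4,5) (4,6) (5,5) (5,6) (6,5) (6,6)] -> total=7

Answer: .......
.......
.......
.......
.....##
.#...##
.....##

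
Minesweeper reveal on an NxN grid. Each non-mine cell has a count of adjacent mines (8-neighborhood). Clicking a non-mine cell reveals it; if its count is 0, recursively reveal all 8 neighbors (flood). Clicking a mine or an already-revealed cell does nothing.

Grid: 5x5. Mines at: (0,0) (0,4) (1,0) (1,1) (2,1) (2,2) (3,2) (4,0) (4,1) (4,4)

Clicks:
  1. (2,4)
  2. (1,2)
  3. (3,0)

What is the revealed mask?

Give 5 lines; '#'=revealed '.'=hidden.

Click 1 (2,4) count=0: revealed 6 new [(1,3) (1,4) (2,3) (2,4) (3,3) (3,4)] -> total=6
Click 2 (1,2) count=3: revealed 1 new [(1,2)] -> total=7
Click 3 (3,0) count=3: revealed 1 new [(3,0)] -> total=8

Answer: .....
..###
...##
#..##
.....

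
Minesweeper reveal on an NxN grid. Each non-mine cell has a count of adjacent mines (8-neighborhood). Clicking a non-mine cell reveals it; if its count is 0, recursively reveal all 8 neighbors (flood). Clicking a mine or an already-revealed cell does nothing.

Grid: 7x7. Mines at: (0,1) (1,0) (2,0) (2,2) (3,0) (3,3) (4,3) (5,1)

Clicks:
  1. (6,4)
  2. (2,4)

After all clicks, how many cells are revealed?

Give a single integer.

Click 1 (6,4) count=0: revealed 30 new [(0,2) (0,3) (0,4) (0,5) (0,6) (1,2) (1,3) (1,4) (1,5) (1,6) (2,3) (2,4) (2,5) (2,6) (3,4) (3,5) (3,6) (4,4) (4,5) (4,6) (5,2) (5,3) (5,4) (5,5) (5,6) (6,2) (6,3) (6,4) (6,5) (6,6)] -> total=30
Click 2 (2,4) count=1: revealed 0 new [(none)] -> total=30

Answer: 30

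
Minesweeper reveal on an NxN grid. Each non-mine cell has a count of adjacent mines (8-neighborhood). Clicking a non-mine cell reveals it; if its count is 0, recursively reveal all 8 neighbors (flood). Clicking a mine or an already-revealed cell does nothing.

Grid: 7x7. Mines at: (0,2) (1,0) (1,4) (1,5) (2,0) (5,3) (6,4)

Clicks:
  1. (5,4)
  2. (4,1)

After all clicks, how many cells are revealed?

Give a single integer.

Answer: 34

Derivation:
Click 1 (5,4) count=2: revealed 1 new [(5,4)] -> total=1
Click 2 (4,1) count=0: revealed 33 new [(1,1) (1,2) (1,3) (2,1) (2,2) (2,3) (2,4) (2,5) (2,6) (3,0) (3,1) (3,2) (3,3) (3,4) (3,5) (3,6) (4,0) (4,1) (4,2) (4,3) (4,4) (4,5) (4,6) (5,0) (5,1) (5,2) (5,5) (5,6) (6,0) (6,1) (6,2) (6,5) (6,6)] -> total=34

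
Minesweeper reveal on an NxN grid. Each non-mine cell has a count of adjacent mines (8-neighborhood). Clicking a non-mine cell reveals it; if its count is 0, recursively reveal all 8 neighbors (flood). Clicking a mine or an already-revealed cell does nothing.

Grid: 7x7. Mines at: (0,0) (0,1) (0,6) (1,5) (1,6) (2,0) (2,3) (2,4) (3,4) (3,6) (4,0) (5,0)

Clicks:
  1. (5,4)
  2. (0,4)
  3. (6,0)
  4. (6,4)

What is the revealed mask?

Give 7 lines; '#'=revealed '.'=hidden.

Click 1 (5,4) count=0: revealed 21 new [(3,1) (3,2) (3,3) (4,1) (4,2) (4,3) (4,4) (4,5) (4,6) (5,1) (5,2) (5,3) (5,4) (5,5) (5,6) (6,1) (6,2) (6,3) (6,4) (6,5) (6,6)] -> total=21
Click 2 (0,4) count=1: revealed 1 new [(0,4)] -> total=22
Click 3 (6,0) count=1: revealed 1 new [(6,0)] -> total=23
Click 4 (6,4) count=0: revealed 0 new [(none)] -> total=23

Answer: ....#..
.......
.......
.###...
.######
.######
#######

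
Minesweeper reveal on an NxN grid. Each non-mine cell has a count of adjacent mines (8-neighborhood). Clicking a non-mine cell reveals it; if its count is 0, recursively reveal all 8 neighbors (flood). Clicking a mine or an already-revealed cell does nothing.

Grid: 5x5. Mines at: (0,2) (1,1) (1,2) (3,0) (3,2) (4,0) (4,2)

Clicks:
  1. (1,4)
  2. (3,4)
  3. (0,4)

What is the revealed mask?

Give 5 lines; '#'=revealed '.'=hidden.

Click 1 (1,4) count=0: revealed 10 new [(0,3) (0,4) (1,3) (1,4) (2,3) (2,4) (3,3) (3,4) (4,3) (4,4)] -> total=10
Click 2 (3,4) count=0: revealed 0 new [(none)] -> total=10
Click 3 (0,4) count=0: revealed 0 new [(none)] -> total=10

Answer: ...##
...##
...##
...##
...##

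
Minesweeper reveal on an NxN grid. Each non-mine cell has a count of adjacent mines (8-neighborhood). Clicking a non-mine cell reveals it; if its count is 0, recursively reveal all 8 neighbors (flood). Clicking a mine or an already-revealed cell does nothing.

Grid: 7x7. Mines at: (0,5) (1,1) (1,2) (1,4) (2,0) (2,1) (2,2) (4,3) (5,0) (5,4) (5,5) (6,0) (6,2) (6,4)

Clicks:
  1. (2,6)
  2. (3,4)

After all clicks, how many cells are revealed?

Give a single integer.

Click 1 (2,6) count=0: revealed 11 new [(1,5) (1,6) (2,4) (2,5) (2,6) (3,4) (3,5) (3,6) (4,4) (4,5) (4,6)] -> total=11
Click 2 (3,4) count=1: revealed 0 new [(none)] -> total=11

Answer: 11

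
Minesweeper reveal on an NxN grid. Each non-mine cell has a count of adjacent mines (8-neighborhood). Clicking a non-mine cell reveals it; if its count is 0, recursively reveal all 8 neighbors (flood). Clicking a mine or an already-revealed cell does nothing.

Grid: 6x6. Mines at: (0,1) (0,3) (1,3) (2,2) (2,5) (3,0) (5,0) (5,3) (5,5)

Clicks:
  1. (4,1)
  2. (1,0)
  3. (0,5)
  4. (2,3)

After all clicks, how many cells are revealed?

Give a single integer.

Answer: 7

Derivation:
Click 1 (4,1) count=2: revealed 1 new [(4,1)] -> total=1
Click 2 (1,0) count=1: revealed 1 new [(1,0)] -> total=2
Click 3 (0,5) count=0: revealed 4 new [(0,4) (0,5) (1,4) (1,5)] -> total=6
Click 4 (2,3) count=2: revealed 1 new [(2,3)] -> total=7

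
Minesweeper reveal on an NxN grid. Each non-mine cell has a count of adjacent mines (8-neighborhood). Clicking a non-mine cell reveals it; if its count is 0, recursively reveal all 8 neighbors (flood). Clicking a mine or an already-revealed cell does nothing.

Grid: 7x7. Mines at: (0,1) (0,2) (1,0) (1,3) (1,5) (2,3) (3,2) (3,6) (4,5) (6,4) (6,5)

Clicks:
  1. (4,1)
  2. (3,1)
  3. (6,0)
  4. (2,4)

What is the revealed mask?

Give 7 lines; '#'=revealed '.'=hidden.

Answer: .......
.......
##..#..
##.....
####...
####...
####...

Derivation:
Click 1 (4,1) count=1: revealed 1 new [(4,1)] -> total=1
Click 2 (3,1) count=1: revealed 1 new [(3,1)] -> total=2
Click 3 (6,0) count=0: revealed 14 new [(2,0) (2,1) (3,0) (4,0) (4,2) (4,3) (5,0) (5,1) (5,2) (5,3) (6,0) (6,1) (6,2) (6,3)] -> total=16
Click 4 (2,4) count=3: revealed 1 new [(2,4)] -> total=17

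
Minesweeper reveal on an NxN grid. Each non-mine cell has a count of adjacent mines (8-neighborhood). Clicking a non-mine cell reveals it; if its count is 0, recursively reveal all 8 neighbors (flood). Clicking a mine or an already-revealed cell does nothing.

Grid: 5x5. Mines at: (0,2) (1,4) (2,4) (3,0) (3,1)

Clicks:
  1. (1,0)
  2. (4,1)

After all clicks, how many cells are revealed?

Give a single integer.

Click 1 (1,0) count=0: revealed 6 new [(0,0) (0,1) (1,0) (1,1) (2,0) (2,1)] -> total=6
Click 2 (4,1) count=2: revealed 1 new [(4,1)] -> total=7

Answer: 7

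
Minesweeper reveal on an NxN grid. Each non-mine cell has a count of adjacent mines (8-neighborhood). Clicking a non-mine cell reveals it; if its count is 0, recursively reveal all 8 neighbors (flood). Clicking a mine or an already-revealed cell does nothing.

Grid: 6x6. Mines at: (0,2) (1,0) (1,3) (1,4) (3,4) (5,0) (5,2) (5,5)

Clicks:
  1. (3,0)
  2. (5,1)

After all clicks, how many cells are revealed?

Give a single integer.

Click 1 (3,0) count=0: revealed 12 new [(2,0) (2,1) (2,2) (2,3) (3,0) (3,1) (3,2) (3,3) (4,0) (4,1) (4,2) (4,3)] -> total=12
Click 2 (5,1) count=2: revealed 1 new [(5,1)] -> total=13

Answer: 13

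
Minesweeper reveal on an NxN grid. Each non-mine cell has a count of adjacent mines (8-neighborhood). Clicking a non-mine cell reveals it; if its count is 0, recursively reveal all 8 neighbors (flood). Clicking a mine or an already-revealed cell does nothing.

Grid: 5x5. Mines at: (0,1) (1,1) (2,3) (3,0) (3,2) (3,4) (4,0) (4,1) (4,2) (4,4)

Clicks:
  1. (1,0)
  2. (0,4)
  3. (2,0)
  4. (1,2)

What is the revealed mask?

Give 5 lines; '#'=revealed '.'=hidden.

Answer: ..###
#.###
#....
.....
.....

Derivation:
Click 1 (1,0) count=2: revealed 1 new [(1,0)] -> total=1
Click 2 (0,4) count=0: revealed 6 new [(0,2) (0,3) (0,4) (1,2) (1,3) (1,4)] -> total=7
Click 3 (2,0) count=2: revealed 1 new [(2,0)] -> total=8
Click 4 (1,2) count=3: revealed 0 new [(none)] -> total=8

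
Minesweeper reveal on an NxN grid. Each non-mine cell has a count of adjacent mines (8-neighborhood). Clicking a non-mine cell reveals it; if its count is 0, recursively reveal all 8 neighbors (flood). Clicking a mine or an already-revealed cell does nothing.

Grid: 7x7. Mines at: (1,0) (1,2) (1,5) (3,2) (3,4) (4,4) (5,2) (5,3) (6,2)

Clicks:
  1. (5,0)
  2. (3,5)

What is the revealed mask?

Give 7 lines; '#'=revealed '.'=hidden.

Answer: .......
.......
##.....
##...#.
##.....
##.....
##.....

Derivation:
Click 1 (5,0) count=0: revealed 10 new [(2,0) (2,1) (3,0) (3,1) (4,0) (4,1) (5,0) (5,1) (6,0) (6,1)] -> total=10
Click 2 (3,5) count=2: revealed 1 new [(3,5)] -> total=11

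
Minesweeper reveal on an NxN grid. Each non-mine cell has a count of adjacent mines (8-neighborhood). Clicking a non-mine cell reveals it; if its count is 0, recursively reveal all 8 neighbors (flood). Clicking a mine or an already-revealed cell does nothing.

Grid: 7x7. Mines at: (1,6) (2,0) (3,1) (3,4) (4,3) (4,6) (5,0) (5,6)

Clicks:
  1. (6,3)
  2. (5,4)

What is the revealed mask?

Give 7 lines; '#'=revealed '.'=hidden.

Click 1 (6,3) count=0: revealed 10 new [(5,1) (5,2) (5,3) (5,4) (5,5) (6,1) (6,2) (6,3) (6,4) (6,5)] -> total=10
Click 2 (5,4) count=1: revealed 0 new [(none)] -> total=10

Answer: .......
.......
.......
.......
.......
.#####.
.#####.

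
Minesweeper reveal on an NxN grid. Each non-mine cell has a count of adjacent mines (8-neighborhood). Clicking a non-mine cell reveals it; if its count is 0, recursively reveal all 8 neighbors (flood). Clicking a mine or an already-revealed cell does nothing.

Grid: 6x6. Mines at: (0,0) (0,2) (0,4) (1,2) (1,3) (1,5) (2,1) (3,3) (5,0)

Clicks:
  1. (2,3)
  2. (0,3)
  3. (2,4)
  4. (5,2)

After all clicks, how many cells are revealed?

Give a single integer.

Click 1 (2,3) count=3: revealed 1 new [(2,3)] -> total=1
Click 2 (0,3) count=4: revealed 1 new [(0,3)] -> total=2
Click 3 (2,4) count=3: revealed 1 new [(2,4)] -> total=3
Click 4 (5,2) count=0: revealed 13 new [(2,5) (3,4) (3,5) (4,1) (4,2) (4,3) (4,4) (4,5) (5,1) (5,2) (5,3) (5,4) (5,5)] -> total=16

Answer: 16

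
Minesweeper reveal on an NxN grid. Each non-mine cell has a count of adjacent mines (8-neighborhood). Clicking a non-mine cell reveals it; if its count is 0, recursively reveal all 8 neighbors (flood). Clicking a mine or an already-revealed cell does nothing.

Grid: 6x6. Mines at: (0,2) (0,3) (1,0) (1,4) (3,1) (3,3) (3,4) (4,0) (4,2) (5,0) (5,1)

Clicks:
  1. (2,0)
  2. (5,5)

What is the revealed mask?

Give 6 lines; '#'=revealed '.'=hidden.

Click 1 (2,0) count=2: revealed 1 new [(2,0)] -> total=1
Click 2 (5,5) count=0: revealed 6 new [(4,3) (4,4) (4,5) (5,3) (5,4) (5,5)] -> total=7

Answer: ......
......
#.....
......
...###
...###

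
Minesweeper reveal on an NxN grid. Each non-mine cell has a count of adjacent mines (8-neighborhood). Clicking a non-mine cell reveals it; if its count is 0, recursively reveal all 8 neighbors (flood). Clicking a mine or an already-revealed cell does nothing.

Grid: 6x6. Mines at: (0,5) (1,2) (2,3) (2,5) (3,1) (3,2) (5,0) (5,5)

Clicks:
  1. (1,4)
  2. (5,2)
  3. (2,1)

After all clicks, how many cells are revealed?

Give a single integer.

Answer: 10

Derivation:
Click 1 (1,4) count=3: revealed 1 new [(1,4)] -> total=1
Click 2 (5,2) count=0: revealed 8 new [(4,1) (4,2) (4,3) (4,4) (5,1) (5,2) (5,3) (5,4)] -> total=9
Click 3 (2,1) count=3: revealed 1 new [(2,1)] -> total=10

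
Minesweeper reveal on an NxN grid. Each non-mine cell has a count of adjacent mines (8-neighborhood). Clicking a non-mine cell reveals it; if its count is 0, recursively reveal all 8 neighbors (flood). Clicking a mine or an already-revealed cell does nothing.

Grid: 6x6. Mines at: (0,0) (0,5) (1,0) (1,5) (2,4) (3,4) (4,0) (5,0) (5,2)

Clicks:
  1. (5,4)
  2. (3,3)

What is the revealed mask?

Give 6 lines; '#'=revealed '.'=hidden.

Click 1 (5,4) count=0: revealed 6 new [(4,3) (4,4) (4,5) (5,3) (5,4) (5,5)] -> total=6
Click 2 (3,3) count=2: revealed 1 new [(3,3)] -> total=7

Answer: ......
......
......
...#..
...###
...###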